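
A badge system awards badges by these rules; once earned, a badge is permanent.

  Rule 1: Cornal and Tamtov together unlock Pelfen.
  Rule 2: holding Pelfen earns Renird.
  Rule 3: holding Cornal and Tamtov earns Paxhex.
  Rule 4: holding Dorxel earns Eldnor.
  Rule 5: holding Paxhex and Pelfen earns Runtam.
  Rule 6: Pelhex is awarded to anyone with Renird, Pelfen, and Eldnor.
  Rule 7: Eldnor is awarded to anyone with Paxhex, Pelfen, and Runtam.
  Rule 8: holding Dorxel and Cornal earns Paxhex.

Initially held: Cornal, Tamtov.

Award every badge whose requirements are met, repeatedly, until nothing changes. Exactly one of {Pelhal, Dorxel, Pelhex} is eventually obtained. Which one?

With Cornal and Tamtov, Pelfen is earned (Rule 1).
With Cornal and Tamtov, Paxhex is earned (Rule 3).
With Paxhex and Pelfen, Runtam is earned (Rule 5).
With Pelfen, Renird is earned (Rule 2).
With Paxhex, Pelfen, and Runtam, Eldnor is earned (Rule 7).
With Renird, Pelfen, and Eldnor, Pelhex is earned (Rule 6).
No rule produces Pelhal, and it is not given. No rule produces Dorxel, and it is not given.

Pelhex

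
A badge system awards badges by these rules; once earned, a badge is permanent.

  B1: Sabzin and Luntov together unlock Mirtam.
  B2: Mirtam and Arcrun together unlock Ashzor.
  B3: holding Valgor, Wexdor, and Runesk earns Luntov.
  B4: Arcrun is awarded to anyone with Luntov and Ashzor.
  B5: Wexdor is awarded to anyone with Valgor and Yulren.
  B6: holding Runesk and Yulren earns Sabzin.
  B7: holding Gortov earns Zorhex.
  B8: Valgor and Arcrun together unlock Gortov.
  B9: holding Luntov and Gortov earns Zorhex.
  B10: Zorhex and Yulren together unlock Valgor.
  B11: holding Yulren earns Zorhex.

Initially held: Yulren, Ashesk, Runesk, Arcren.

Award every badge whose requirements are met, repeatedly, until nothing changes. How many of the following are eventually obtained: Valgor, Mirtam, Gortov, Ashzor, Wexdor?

3

With Yulren, Zorhex is earned (B11).
With Runesk and Yulren, Sabzin is earned (B6).
With Zorhex and Yulren, Valgor is earned (B10).
With Valgor and Yulren, Wexdor is earned (B5).
With Valgor, Wexdor, and Runesk, Luntov is earned (B3).
With Sabzin and Luntov, Mirtam is earned (B1).
Valgor: reached.
Mirtam: reached.
Gortov would need Valgor and Arcrun (B8), but Arcrun is never earned.
Ashzor would need Mirtam and Arcrun (B2), but Arcrun is never earned.
Wexdor: reached.
Reached: Valgor, Mirtam, and Wexdor — 3 of the 5.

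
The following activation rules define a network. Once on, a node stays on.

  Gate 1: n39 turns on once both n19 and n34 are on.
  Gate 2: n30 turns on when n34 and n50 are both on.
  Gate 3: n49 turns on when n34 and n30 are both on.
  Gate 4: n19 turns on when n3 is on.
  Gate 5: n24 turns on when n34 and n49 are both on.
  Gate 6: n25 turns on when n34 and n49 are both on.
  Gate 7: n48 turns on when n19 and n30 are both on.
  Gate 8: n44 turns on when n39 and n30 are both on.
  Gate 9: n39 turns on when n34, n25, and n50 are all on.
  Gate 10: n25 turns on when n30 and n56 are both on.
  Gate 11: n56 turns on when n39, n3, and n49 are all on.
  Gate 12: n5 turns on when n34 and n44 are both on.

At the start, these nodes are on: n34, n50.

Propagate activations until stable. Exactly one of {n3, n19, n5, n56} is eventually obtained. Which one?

Gate 2: n34 and n50 on → n30 on.
n34 and n30 are on, so n49 turns on (Gate 3).
n34 and n49 are on, so n25 turns on (Gate 6).
n34, n25, and n50 are on, so n39 turns on (Gate 9).
n39 and n30 are on, so n44 turns on (Gate 8).
Gate 12: n34 and n44 on → n5 on.
n56 would need n39, n3, and n49 (Gate 11), but n3 never turns on. n19 would need n3 (Gate 4), but n3 never turns on. No rule produces n3, and it is not given.

n5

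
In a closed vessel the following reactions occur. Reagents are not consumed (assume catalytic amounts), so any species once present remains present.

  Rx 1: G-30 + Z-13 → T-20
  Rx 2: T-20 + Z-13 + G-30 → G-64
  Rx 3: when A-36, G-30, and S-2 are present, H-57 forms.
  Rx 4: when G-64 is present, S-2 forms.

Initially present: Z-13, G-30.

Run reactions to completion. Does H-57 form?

H-57 would need A-36, G-30, and S-2 (Rx 3), but A-36 never forms.

No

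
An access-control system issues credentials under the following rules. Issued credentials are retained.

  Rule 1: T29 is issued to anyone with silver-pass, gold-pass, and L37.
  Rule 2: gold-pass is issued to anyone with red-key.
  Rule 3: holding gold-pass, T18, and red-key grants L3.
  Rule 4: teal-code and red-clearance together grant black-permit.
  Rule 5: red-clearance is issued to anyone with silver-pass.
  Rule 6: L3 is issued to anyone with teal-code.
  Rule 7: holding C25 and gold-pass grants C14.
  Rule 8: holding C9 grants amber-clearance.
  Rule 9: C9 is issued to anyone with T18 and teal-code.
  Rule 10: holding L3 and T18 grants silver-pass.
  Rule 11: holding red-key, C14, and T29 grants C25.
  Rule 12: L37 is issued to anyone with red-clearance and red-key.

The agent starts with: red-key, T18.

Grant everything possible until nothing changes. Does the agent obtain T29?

Holding red-key grants gold-pass (Rule 2).
Holding gold-pass, T18, and red-key grants L3 (Rule 3).
Holding L3 and T18 grants silver-pass (Rule 10).
Holding silver-pass grants red-clearance (Rule 5).
Holding red-clearance and red-key grants L37 (Rule 12).
Holding silver-pass, gold-pass, and L37 grants T29 (Rule 1).

Yes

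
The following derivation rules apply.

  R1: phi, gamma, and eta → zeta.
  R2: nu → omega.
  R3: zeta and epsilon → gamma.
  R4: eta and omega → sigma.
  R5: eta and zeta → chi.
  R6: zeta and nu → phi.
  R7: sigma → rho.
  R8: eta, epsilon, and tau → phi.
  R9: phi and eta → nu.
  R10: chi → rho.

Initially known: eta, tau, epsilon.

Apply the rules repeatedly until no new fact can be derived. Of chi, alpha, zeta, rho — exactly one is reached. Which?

From eta, epsilon, and tau, R8 gives phi.
From phi and eta, R9 gives nu.
nu holds, so omega follows (R2).
eta and omega hold, so sigma follows (R4).
sigma holds, so rho follows (R7).
No rule produces alpha, and it is not given. chi would need eta and zeta (R5), but zeta is never established. zeta would need phi, gamma, and eta (R1), but gamma is never established.

rho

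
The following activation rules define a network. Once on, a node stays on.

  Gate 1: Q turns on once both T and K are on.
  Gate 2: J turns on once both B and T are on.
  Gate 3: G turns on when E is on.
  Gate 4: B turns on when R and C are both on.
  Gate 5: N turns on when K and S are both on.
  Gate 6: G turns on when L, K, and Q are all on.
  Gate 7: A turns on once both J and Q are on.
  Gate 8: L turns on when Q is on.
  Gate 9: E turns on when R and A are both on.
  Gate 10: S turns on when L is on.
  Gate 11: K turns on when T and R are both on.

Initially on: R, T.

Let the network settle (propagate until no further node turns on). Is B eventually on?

No

B would need R and C (Gate 4), but C never turns on.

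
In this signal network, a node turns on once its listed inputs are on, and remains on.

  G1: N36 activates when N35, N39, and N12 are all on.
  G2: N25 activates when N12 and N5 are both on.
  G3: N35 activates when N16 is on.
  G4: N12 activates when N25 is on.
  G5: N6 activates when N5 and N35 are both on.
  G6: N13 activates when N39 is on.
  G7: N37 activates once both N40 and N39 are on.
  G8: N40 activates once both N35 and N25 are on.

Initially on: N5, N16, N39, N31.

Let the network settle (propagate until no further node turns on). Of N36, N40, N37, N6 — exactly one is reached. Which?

N6

G3: N16 on → N35 on.
G5: N5 and N35 on → N6 on.
N36 would need N35, N39, and N12 (G1), but N12 never turns on. N37 would need N40 and N39 (G7), but N40 never turns on. N40 would need N35 and N25 (G8), but N25 never turns on.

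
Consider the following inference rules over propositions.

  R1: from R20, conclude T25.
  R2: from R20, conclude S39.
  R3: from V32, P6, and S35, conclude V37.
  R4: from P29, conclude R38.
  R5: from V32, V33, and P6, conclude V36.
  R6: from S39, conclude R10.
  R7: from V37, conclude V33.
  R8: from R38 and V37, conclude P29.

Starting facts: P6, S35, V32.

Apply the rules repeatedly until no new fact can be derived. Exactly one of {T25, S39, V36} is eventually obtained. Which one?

From V32, P6, and S35, R3 gives V37.
V37 holds, so V33 follows (R7).
V32, V33, and P6 hold, so V36 follows (R5).
S39 would need R20 (R2), but R20 is never established. T25 would need R20 (R1), but R20 is never established.

V36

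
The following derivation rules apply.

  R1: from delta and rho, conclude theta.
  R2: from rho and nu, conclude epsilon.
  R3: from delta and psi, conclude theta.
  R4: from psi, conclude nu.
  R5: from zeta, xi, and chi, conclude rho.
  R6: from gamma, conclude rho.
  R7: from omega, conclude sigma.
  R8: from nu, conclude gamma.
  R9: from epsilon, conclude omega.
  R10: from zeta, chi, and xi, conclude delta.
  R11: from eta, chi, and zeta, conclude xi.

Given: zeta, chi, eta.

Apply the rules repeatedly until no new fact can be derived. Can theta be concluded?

Yes

eta, chi, and zeta hold, so xi follows (R11).
zeta, chi, and xi hold, so delta follows (R10).
From zeta, xi, and chi, R5 gives rho.
delta and rho hold, so theta follows (R1).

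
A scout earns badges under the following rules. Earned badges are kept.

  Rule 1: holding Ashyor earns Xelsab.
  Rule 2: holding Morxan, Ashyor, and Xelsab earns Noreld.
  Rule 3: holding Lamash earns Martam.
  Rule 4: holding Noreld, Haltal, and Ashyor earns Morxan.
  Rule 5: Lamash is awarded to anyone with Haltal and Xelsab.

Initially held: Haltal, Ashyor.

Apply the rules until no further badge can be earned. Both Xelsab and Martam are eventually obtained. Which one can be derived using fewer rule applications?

Xelsab: With Ashyor, Xelsab is earned (Rule 1). [1 rule application]
Martam: With Ashyor, Xelsab is earned (Rule 1). With Haltal and Xelsab, Lamash is earned (Rule 5). With Lamash, Martam is earned (Rule 3). [3 rule applications]
Xelsab needs fewer.

Xelsab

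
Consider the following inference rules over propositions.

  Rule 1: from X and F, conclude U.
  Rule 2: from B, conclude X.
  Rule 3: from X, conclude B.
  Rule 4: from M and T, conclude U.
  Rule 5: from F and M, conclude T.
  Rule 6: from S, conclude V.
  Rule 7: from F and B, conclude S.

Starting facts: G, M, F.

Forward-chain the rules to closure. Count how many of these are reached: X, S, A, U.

1

From F and M, Rule 5 gives T.
M and T hold, so U follows (Rule 4).
X would need B (Rule 2), but B is never established.
S would need F and B (Rule 7), but B is never established.
No rule produces A, and it is not given.
U: reached.
Reached: U — 1 of the 4.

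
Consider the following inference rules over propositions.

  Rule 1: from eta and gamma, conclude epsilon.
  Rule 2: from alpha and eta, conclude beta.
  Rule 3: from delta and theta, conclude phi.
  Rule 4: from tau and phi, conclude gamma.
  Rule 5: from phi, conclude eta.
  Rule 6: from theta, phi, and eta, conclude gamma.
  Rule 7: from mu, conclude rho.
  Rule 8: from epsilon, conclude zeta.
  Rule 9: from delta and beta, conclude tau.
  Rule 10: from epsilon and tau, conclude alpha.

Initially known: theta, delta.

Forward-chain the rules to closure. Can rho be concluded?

rho would need mu (Rule 7), but mu is never established.

No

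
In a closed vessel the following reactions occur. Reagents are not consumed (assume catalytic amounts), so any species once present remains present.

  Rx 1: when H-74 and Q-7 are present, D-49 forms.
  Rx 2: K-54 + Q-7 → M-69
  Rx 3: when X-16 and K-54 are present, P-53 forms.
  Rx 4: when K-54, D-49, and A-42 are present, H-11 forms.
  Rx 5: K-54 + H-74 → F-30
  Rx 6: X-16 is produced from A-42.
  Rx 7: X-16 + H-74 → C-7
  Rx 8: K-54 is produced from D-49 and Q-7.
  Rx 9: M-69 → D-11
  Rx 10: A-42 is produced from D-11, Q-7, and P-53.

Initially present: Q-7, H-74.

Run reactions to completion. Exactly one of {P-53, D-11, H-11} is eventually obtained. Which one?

D-11

H-74 and Q-7 present → D-49 forms (Rx 1).
D-49 and Q-7 present → K-54 forms (Rx 8).
K-54 and Q-7 present → M-69 forms (Rx 2).
M-69 present → D-11 forms (Rx 9).
P-53 would need X-16 and K-54 (Rx 3), but X-16 never forms. H-11 would need K-54, D-49, and A-42 (Rx 4), but A-42 never forms.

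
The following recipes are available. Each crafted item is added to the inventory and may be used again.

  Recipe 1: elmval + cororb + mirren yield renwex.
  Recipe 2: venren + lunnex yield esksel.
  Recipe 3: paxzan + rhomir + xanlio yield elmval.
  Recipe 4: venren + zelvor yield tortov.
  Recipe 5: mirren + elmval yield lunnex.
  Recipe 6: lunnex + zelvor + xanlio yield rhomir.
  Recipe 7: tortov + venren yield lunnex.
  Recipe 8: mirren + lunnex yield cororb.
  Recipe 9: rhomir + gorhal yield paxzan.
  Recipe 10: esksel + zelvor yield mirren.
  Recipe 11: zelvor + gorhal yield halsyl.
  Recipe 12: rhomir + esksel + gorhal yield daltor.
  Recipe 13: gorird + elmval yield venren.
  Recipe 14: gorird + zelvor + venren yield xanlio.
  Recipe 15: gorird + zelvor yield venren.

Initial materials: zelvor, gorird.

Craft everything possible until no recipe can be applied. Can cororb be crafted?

Yes

Using Recipe 15, gorird and zelvor make venren.
venren + zelvor → tortov (Recipe 4).
tortov + venren → lunnex (Recipe 7).
Using Recipe 2, venren and lunnex make esksel.
Using Recipe 10, esksel and zelvor make mirren.
mirren + lunnex → cororb (Recipe 8).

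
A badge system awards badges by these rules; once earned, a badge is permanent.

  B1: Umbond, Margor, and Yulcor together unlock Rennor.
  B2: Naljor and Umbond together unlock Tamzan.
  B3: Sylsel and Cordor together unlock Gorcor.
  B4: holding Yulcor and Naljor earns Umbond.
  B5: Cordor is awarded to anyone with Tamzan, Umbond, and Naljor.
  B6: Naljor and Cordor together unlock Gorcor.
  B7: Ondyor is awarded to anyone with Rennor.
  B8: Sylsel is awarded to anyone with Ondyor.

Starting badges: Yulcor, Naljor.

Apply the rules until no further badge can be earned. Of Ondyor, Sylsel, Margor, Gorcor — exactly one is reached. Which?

Gorcor

With Yulcor and Naljor, Umbond is earned (B4).
With Naljor and Umbond, Tamzan is earned (B2).
With Tamzan, Umbond, and Naljor, Cordor is earned (B5).
With Naljor and Cordor, Gorcor is earned (B6).
No rule produces Margor, and it is not given. Ondyor would need Rennor (B7), but Rennor is never earned. Sylsel would need Ondyor (B8), but Ondyor is never earned.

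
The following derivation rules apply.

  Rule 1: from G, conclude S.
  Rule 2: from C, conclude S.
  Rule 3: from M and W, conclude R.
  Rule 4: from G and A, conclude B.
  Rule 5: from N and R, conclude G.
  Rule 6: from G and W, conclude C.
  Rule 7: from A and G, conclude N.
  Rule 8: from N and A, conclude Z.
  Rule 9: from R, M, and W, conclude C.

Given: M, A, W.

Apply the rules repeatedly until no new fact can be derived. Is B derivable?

B would need G and A (Rule 4), but G is never established.

No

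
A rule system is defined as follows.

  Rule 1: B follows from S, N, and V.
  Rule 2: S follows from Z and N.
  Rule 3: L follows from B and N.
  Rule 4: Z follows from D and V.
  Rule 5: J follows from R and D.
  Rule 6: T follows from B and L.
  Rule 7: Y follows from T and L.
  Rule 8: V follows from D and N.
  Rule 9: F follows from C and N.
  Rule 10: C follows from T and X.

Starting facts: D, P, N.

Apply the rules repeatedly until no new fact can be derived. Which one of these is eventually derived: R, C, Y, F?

Y

D and N hold, so V follows (Rule 8).
From D and V, Rule 4 gives Z.
Z and N hold, so S follows (Rule 2).
From S, N, and V, Rule 1 gives B.
B and N hold, so L follows (Rule 3).
From B and L, Rule 6 gives T.
From T and L, Rule 7 gives Y.
F would need C and N (Rule 9), but C is never established. C would need T and X (Rule 10), but X is never established. No rule produces R, and it is not given.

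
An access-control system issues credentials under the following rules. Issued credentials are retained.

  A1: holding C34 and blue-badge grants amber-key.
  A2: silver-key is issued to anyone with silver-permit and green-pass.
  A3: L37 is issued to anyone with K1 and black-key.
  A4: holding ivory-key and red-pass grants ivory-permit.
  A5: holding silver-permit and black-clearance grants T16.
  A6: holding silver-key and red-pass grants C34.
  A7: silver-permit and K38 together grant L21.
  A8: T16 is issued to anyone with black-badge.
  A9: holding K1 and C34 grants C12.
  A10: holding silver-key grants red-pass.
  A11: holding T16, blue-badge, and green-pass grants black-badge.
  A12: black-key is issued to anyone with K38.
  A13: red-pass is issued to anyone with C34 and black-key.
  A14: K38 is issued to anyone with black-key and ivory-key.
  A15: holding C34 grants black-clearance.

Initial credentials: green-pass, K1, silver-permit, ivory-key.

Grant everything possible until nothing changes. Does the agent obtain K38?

K38 would need black-key and ivory-key (A14), but black-key is never granted.

No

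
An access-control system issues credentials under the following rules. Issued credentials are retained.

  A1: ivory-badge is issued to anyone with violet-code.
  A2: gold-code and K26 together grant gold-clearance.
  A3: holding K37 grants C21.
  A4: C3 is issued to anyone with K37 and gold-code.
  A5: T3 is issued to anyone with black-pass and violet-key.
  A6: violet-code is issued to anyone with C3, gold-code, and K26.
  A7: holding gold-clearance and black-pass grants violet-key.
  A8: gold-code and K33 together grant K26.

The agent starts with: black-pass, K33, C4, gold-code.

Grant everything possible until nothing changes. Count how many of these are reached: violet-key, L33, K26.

Holding gold-code and K33 grants K26 (A8).
Holding gold-code and K26 grants gold-clearance (A2).
Holding gold-clearance and black-pass grants violet-key (A7).
violet-key: reached.
No rule produces L33, and it is not given.
K26: reached.
Reached: violet-key and K26 — 2 of the 3.

2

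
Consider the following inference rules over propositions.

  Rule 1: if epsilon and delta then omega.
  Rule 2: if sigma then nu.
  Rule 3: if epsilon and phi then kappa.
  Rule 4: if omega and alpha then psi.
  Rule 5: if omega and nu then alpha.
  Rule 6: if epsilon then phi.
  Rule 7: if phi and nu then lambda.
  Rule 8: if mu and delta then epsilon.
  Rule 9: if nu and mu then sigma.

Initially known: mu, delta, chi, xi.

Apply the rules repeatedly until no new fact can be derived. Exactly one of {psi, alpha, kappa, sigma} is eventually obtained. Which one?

From mu and delta, Rule 8 gives epsilon.
epsilon holds, so phi follows (Rule 6).
epsilon and phi hold, so kappa follows (Rule 3).
sigma would need nu and mu (Rule 9), but nu is never established. alpha would need omega and nu (Rule 5), but nu is never established. psi would need omega and alpha (Rule 4), but alpha is never established.

kappa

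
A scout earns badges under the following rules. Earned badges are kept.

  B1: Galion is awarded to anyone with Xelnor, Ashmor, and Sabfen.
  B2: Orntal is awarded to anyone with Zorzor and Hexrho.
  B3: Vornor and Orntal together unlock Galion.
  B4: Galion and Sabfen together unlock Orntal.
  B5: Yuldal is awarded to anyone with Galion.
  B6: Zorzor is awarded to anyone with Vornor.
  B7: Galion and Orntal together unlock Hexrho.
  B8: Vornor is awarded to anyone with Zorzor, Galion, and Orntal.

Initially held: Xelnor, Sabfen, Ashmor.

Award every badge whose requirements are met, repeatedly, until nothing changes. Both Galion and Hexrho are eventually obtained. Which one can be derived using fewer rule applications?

Galion

Galion: With Xelnor, Ashmor, and Sabfen, Galion is earned (B1). [1 rule application]
Hexrho: With Xelnor, Ashmor, and Sabfen, Galion is earned (B1). With Galion and Sabfen, Orntal is earned (B4). With Galion and Orntal, Hexrho is earned (B7). [3 rule applications]
Galion needs fewer.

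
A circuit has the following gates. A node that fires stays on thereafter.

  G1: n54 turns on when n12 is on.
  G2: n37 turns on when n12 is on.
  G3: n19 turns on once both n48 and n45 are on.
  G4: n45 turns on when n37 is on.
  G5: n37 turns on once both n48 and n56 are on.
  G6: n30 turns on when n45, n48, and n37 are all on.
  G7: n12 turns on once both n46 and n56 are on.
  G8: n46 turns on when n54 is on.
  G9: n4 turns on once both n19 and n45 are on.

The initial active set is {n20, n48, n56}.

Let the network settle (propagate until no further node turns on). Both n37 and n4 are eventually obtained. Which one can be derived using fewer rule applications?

n37

n37: G5: n48 and n56 on → n37 on. [1 rule application]
n4: n48 and n56 are on, so n37 turns on (G5). n37 is on, so n45 turns on (G4). G3: n48 and n45 on → n19 on. n19 and n45 are on, so n4 turns on (G9). [4 rule applications]
n37 needs fewer.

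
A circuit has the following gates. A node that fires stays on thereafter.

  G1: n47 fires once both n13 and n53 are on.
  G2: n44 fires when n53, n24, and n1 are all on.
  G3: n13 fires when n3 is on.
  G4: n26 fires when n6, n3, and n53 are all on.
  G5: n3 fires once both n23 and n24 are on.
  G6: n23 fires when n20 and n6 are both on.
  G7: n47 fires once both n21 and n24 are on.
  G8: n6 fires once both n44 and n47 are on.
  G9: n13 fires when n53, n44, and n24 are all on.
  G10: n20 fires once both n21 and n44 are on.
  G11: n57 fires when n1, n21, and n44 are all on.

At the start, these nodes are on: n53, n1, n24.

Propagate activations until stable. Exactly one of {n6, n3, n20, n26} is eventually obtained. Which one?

n6

n53, n24, and n1 are on, so n44 fires (G2).
n53, n44, and n24 are on, so n13 fires (G9).
G1: n13 and n53 on → n47 on.
n44 and n47 are on, so n6 fires (G8).
n26 would need n6, n3, and n53 (G4), but n3 never turns on. n3 would need n23 and n24 (G5), but n23 never turns on. n20 would need n21 and n44 (G10), but n21 never turns on.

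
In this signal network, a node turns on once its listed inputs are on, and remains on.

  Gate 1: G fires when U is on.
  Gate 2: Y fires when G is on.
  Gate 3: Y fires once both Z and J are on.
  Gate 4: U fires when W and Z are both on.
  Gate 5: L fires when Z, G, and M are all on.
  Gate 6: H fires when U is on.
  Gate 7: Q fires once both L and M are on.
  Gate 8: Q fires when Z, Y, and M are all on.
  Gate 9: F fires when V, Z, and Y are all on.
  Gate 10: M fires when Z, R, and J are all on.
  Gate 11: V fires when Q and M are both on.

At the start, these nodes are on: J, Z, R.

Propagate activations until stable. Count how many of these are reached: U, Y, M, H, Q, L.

Z, R, and J are on, so M fires (Gate 10).
Z and J are on, so Y fires (Gate 3).
Gate 8: Z, Y, and M on → Q on.
U would need W and Z (Gate 4), but W never turns on.
Y: reached.
M: reached.
H would need U (Gate 6), but U never turns on.
Q: reached.
L would need Z, G, and M (Gate 5), but G never turns on.
Reached: Y, M, and Q — 3 of the 6.

3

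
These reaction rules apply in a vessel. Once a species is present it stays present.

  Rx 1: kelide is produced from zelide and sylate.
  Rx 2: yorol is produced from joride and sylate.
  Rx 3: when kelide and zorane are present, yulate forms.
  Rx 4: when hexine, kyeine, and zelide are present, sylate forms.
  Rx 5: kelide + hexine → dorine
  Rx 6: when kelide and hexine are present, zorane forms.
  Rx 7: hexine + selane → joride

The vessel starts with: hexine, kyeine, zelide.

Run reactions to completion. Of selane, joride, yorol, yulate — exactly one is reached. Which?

hexine, kyeine, and zelide present → sylate forms (Rx 4).
zelide and sylate present → kelide forms (Rx 1).
kelide and hexine present → zorane forms (Rx 6).
kelide and zorane present → yulate forms (Rx 3).
joride would need hexine and selane (Rx 7), but selane never forms. No rule produces selane, and it is not given. yorol would need joride and sylate (Rx 2), but joride never forms.

yulate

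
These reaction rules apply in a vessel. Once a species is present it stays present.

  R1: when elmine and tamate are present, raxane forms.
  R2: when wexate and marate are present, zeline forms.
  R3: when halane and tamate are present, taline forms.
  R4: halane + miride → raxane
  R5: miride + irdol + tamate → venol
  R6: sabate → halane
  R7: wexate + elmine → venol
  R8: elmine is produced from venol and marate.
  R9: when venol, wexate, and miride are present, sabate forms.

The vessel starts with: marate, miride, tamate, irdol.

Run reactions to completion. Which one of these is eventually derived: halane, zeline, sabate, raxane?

miride, irdol, and tamate present → venol forms (R5).
venol and marate present → elmine forms (R8).
elmine and tamate present → raxane forms (R1).
sabate would need venol, wexate, and miride (R9), but wexate never forms. halane would need sabate (R6), but sabate never forms. zeline would need wexate and marate (R2), but wexate never forms.

raxane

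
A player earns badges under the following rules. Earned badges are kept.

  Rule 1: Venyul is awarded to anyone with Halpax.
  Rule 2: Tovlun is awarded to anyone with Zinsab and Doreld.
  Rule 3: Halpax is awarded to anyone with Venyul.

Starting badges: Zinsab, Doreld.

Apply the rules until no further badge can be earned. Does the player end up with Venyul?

No

Venyul would need Halpax (Rule 1), but Halpax is never earned.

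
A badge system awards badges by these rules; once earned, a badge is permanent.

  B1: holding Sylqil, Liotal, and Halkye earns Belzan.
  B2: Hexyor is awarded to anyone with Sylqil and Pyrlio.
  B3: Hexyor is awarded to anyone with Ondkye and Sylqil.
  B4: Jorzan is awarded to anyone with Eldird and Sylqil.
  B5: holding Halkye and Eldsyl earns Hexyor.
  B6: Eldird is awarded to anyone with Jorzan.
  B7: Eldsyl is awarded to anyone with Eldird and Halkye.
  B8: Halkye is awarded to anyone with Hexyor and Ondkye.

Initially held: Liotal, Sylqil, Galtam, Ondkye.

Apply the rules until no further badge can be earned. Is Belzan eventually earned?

With Ondkye and Sylqil, Hexyor is earned (B3).
With Hexyor and Ondkye, Halkye is earned (B8).
With Sylqil, Liotal, and Halkye, Belzan is earned (B1).

Yes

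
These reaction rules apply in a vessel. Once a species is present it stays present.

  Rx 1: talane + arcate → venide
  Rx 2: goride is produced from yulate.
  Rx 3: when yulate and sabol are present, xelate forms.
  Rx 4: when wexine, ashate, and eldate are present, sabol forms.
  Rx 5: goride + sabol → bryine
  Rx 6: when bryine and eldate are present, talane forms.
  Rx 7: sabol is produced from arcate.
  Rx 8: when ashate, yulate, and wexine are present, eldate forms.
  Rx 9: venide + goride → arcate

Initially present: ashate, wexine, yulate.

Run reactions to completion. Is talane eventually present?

Yes

ashate, yulate, and wexine present → eldate forms (Rx 8).
yulate present → goride forms (Rx 2).
wexine, ashate, and eldate present → sabol forms (Rx 4).
goride and sabol present → bryine forms (Rx 5).
bryine and eldate present → talane forms (Rx 6).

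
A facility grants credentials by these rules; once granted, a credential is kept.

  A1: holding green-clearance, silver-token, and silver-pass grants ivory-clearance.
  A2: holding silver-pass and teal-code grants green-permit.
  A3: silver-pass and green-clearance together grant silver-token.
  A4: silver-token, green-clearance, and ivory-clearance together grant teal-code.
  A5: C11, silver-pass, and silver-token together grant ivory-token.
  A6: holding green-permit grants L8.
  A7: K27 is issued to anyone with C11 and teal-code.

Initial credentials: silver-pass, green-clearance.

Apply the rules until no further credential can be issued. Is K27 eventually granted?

K27 would need C11 and teal-code (A7), but C11 is never granted.

No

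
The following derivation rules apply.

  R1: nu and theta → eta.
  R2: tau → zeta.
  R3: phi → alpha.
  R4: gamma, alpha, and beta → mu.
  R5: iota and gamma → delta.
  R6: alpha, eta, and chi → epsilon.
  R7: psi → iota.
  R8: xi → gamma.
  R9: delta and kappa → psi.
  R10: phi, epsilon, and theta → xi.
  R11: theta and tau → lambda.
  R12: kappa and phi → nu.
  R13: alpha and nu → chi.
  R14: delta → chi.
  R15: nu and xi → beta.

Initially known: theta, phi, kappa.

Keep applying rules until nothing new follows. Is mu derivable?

Yes

From kappa and phi, R12 gives nu.
From phi, R3 gives alpha.
From nu and theta, R1 gives eta.
From alpha and nu, R13 gives chi.
alpha, eta, and chi hold, so epsilon follows (R6).
From phi, epsilon, and theta, R10 gives xi.
xi holds, so gamma follows (R8).
From nu and xi, R15 gives beta.
From gamma, alpha, and beta, R4 gives mu.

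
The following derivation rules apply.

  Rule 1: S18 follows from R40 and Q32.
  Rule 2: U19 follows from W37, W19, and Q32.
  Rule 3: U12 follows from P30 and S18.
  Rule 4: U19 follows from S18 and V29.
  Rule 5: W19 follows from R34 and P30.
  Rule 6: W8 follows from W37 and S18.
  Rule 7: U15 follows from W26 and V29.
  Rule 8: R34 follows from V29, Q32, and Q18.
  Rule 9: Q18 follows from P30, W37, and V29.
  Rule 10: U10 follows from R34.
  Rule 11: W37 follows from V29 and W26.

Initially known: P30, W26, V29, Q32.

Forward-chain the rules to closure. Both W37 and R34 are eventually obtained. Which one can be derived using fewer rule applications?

W37: From V29 and W26, Rule 11 gives W37. [1 rule application]
R34: V29 and W26 hold, so W37 follows (Rule 11). P30, W37, and V29 hold, so Q18 follows (Rule 9). From V29, Q32, and Q18, Rule 8 gives R34. [3 rule applications]
W37 needs fewer.

W37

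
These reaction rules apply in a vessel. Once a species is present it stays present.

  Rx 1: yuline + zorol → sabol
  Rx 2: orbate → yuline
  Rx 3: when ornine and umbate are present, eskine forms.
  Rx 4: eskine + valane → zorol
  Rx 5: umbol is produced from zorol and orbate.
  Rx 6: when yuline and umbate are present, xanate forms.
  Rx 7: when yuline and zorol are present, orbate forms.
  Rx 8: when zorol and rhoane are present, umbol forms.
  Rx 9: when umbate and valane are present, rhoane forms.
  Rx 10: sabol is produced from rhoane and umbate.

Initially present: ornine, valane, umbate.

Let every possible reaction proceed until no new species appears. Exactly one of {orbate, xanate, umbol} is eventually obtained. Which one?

umbol

umbate and valane present → rhoane forms (Rx 9).
ornine and umbate present → eskine forms (Rx 3).
eskine and valane present → zorol forms (Rx 4).
zorol and rhoane present → umbol forms (Rx 8).
orbate would need yuline and zorol (Rx 7), but yuline never forms. xanate would need yuline and umbate (Rx 6), but yuline never forms.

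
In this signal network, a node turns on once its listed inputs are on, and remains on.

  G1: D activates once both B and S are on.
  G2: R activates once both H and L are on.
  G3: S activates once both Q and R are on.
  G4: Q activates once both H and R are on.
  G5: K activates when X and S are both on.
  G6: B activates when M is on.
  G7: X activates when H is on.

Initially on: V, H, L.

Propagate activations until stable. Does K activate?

H and L are on, so R activates (G2).
G7: H on → X on.
G4: H and R on → Q on.
Q and R are on, so S activates (G3).
G5: X and S on → K on.

Yes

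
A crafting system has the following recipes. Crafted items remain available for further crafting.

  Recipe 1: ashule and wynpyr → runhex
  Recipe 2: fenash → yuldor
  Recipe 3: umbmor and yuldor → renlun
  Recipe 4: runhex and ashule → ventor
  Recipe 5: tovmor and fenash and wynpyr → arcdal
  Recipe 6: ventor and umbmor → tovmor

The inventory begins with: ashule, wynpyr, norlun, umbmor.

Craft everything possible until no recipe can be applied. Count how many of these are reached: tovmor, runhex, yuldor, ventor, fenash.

3

ashule and wynpyr → runhex (Recipe 1).
Using Recipe 4, runhex and ashule make ventor.
ventor and umbmor → tovmor (Recipe 6).
tovmor: reached.
runhex: reached.
yuldor would need fenash (Recipe 2), but fenash is never obtained.
ventor: reached.
No rule produces fenash, and it is not given.
Reached: tovmor, runhex, and ventor — 3 of the 5.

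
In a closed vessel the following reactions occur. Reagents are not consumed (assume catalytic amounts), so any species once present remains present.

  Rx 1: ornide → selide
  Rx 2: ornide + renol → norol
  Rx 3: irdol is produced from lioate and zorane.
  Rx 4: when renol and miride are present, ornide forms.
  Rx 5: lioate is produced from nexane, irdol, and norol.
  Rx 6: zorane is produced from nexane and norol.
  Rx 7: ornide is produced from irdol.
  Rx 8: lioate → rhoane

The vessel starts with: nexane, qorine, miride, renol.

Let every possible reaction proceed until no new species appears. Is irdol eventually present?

irdol would need lioate and zorane (Rx 3), but lioate never forms.

No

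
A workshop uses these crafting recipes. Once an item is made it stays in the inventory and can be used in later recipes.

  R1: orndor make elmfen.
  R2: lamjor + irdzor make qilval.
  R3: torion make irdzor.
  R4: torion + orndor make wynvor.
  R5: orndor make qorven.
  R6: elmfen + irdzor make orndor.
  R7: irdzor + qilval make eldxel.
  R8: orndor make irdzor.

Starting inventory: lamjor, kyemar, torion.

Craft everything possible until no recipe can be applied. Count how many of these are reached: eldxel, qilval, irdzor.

3

torion → irdzor (R3).
lamjor + irdzor → qilval (R2).
Using R7, irdzor and qilval make eldxel.
eldxel: reached.
qilval: reached.
irdzor: reached.
All 3 are reached.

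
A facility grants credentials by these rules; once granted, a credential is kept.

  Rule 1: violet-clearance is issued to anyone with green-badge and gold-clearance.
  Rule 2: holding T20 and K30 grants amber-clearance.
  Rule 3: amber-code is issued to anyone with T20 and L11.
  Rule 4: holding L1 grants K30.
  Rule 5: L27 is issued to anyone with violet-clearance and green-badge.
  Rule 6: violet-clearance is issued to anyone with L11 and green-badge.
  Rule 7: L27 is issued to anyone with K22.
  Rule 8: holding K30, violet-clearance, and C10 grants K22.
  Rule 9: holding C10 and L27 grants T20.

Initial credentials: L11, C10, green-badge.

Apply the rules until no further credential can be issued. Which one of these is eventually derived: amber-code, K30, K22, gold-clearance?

amber-code

Holding L11 and green-badge grants violet-clearance (Rule 6).
Holding violet-clearance and green-badge grants L27 (Rule 5).
Holding C10 and L27 grants T20 (Rule 9).
Holding T20 and L11 grants amber-code (Rule 3).
K22 would need K30, violet-clearance, and C10 (Rule 8), but K30 is never granted. No rule produces gold-clearance, and it is not given. K30 would need L1 (Rule 4), but L1 is never granted.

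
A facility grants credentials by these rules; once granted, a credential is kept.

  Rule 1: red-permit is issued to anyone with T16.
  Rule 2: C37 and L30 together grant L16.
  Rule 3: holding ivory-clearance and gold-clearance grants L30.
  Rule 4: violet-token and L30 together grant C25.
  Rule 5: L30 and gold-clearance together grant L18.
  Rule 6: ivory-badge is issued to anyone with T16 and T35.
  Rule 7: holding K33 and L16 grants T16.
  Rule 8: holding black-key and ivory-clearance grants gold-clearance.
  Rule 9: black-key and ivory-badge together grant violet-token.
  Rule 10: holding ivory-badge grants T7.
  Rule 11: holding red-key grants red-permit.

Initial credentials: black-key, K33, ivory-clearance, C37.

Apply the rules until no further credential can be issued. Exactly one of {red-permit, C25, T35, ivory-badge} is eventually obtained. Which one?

red-permit

Holding black-key and ivory-clearance grants gold-clearance (Rule 8).
Holding ivory-clearance and gold-clearance grants L30 (Rule 3).
Holding C37 and L30 grants L16 (Rule 2).
Holding K33 and L16 grants T16 (Rule 7).
Holding T16 grants red-permit (Rule 1).
ivory-badge would need T16 and T35 (Rule 6), but T35 is never granted. No rule produces T35, and it is not given. C25 would need violet-token and L30 (Rule 4), but violet-token is never granted.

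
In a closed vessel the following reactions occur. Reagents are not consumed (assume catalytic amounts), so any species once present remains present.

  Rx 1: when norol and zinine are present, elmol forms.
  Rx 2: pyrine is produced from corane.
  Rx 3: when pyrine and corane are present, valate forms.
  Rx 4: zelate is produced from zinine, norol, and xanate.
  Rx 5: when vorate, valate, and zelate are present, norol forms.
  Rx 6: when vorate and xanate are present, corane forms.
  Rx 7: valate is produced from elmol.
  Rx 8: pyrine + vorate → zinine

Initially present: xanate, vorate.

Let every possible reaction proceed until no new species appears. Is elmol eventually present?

No

elmol would need norol and zinine (Rx 1), but norol never forms.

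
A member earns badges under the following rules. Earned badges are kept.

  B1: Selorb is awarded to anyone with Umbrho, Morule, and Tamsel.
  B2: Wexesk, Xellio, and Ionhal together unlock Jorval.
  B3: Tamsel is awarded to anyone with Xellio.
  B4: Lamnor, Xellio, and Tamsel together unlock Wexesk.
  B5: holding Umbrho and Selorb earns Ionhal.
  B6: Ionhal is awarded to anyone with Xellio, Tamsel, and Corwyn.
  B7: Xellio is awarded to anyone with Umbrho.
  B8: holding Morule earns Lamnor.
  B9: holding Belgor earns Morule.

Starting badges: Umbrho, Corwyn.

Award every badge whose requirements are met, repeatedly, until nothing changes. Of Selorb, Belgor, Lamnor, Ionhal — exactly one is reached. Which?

With Umbrho, Xellio is earned (B7).
With Xellio, Tamsel is earned (B3).
With Xellio, Tamsel, and Corwyn, Ionhal is earned (B6).
Selorb would need Umbrho, Morule, and Tamsel (B1), but Morule is never earned. No rule produces Belgor, and it is not given. Lamnor would need Morule (B8), but Morule is never earned.

Ionhal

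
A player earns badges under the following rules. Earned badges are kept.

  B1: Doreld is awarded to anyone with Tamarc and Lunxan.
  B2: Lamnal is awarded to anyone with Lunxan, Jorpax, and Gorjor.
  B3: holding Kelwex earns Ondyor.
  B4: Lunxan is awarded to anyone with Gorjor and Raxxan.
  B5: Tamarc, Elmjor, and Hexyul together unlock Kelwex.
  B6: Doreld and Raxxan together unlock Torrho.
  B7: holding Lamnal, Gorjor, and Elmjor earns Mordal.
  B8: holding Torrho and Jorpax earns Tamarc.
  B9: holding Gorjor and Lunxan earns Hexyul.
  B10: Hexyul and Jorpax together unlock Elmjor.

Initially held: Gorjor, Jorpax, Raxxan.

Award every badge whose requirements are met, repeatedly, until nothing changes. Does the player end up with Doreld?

No

Doreld would need Tamarc and Lunxan (B1), but Tamarc is never earned.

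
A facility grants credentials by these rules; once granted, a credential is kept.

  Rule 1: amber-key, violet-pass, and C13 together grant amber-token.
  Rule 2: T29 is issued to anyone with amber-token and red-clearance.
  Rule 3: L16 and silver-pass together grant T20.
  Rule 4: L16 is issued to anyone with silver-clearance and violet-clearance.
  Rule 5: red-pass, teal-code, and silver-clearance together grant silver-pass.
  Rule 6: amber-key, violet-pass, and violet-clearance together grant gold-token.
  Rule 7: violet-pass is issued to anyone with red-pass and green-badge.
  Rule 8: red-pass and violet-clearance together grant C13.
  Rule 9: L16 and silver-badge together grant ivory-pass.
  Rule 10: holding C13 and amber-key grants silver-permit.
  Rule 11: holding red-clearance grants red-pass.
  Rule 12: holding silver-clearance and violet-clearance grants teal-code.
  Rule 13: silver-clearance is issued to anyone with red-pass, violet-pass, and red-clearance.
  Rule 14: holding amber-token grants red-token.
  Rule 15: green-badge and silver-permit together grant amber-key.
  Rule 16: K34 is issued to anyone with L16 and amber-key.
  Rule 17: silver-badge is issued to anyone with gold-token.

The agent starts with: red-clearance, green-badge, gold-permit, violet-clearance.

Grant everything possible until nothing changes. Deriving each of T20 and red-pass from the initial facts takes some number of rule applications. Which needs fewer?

red-pass

red-pass: Holding red-clearance grants red-pass (Rule 11). [1 rule application]
T20: Holding red-clearance grants red-pass (Rule 11). Holding red-pass and green-badge grants violet-pass (Rule 7). Holding red-pass, violet-pass, and red-clearance grants silver-clearance (Rule 13). Holding silver-clearance and violet-clearance grants L16 (Rule 4). Holding silver-clearance and violet-clearance grants teal-code (Rule 12). Holding red-pass, teal-code, and silver-clearance grants silver-pass (Rule 5). Holding L16 and silver-pass grants T20 (Rule 3). [7 rule applications]
red-pass needs fewer.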